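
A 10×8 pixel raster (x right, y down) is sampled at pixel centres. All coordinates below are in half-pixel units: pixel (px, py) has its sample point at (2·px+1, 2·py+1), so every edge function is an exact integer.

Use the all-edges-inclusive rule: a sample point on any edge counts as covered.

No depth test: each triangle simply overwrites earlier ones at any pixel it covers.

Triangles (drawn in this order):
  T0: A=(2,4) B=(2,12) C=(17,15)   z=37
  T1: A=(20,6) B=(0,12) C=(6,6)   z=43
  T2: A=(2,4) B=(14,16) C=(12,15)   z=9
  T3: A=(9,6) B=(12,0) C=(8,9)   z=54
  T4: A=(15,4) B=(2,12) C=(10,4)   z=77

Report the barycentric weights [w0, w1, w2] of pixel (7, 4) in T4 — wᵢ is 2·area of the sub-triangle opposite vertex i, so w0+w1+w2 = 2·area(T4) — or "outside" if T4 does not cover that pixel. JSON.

T0:
  2·area = 120  (B↔C swapped to make it positive)
  edge (2, 4)→(17, 15): d=(15,11) inclusive
  edge (17, 15)→(2, 12): d=(-15,-3) inclusive
  edge (2, 12)→(2, 4): d=(0,-8) inclusive
    (1,2)@(3, 5): e=[4,108,8] → X
    (2,2)@(5, 5): e=[-18,114,24] → .
    (1,3)@(3, 7): e=[34,78,8] → X
    (2,3)@(5, 7): e=[12,84,24] → X
    (3,3)@(7, 7): e=[-10,90,40] → .
    (1,4)@(3, 9): e=[64,48,8] → X
    (3,4)@(7, 9): e=[20,60,40] → X
    (4,4)@(9, 9): e=[-2,66,56] → .
    (1,5)@(3, 11): e=[94,18,8] → X
    (4,5)@(9, 11): e=[28,36,56] → X
    (5,5)@(11, 11): e=[6,42,72] → X
    (6,5)@(13, 11): e=[-16,48,88] → .
    (3,6)@(7, 13): e=[80,0,40] → X  [on edge]
    (8,7)@(17, 15): e=[0,0,120] → X  [on edge]
  covered (16 px):
    . . . . . . . . . .
    . . . . . . . . . .
    . X . . . . . . . .
    . X X . . . . . . .
    . X X X . . . . . .
    . X X X X X . . . .
    . . . X X X X . . .
    . . . . . . . . X .
T1:
  2·area = 84
  edge (20, 6)→(0, 12): d=(-20,6) inclusive
  edge (0, 12)→(6, 6): d=(6,-6) inclusive
  edge (6, 6)→(20, 6): d=(14,0) inclusive
    (5,0)@(11, 1): e=[154,0,-70] → .  [on edge]
    (4,1)@(9, 3): e=[126,0,-42] → .  [on edge]
    (3,2)@(7, 5): e=[98,0,-14] → .  [on edge]
    (2,3)@(5, 7): e=[70,0,14] → X  [on edge]
    (3,3)@(7, 7): e=[58,12,14] → X
    (4,3)@(9, 7): e=[46,24,14] → X
    (5,3)@(11, 7): e=[34,36,14] → X
    (6,3)@(13, 7): e=[22,48,14] → X
    (7,3)@(15, 7): e=[10,60,14] → X
    (8,3)@(17, 7): e=[-2,72,14] → .
    (1,4)@(3, 9): e=[42,0,42] → X  [on edge]
    (5,4)@(11, 9): e=[-6,48,42] → .
    (0,5)@(1, 11): e=[14,0,70] → X  [on edge]
  covered (12 px):
    . . . . . . . . . .
    . . . . . . . . . .
    . . . . . . . . . .
    . . X X X X X X . .
    . X X X X . . . . .
    X X . . . . . . . .
    . . . . . . . . . .
    . . . . . . . . . .
T2:
  2·area = 12
  edge (2, 4)→(14, 16): d=(12,12) inclusive
  edge (14, 16)→(12, 15): d=(-2,-1) inclusive
  edge (12, 15)→(2, 4): d=(-10,-11) inclusive
    (0,1)@(1, 3): e=[0,13,-1] → .  [on edge]
    (1,2)@(3, 5): e=[0,11,1] → X  [on edge]
    (2,2)@(5, 5): e=[-24,13,23] → .
    (1,3)@(3, 7): e=[24,7,-19] → .
    (2,3)@(5, 7): e=[0,9,3] → X  [on edge]
    (3,3)@(7, 7): e=[-24,11,25] → .
    (2,4)@(5, 9): e=[24,5,-17] → .
    (3,4)@(7, 9): e=[0,7,5] → X  [on edge]
    (4,4)@(9, 9): e=[-24,9,27] → .
    (3,5)@(7, 11): e=[24,3,-15] → .
    (4,5)@(9, 11): e=[0,5,7] → X  [on edge]
    (5,5)@(11, 11): e=[-24,7,29] → .
    (5,6)@(11, 13): e=[0,3,9] → X  [on edge]
    (6,7)@(13, 15): e=[0,1,11] → X  [on edge]
  covered (6 px):
    . . . . . . . . . .
    . . . . . . . . . .
    . X . . . . . . . .
    . . X . . . . . . .
    . . . X . . . . . .
    . . . . X . . . . .
    . . . . . X . . . .
    . . . . . . X . . .
T3:
  2·area = 3
  edge (9, 6)→(12, 0): d=(3,-6) inclusive
  edge (12, 0)→(8, 9): d=(-4,9) inclusive
  edge (8, 9)→(9, 6): d=(1,-3) inclusive
  covered (0 px):
    . . . . . . . . . .
    . . . . . . . . . .
    . . . . . . . . . .
    . . . . . . . . . .
    . . . . . . . . . .
    . . . . . . . . . .
    . . . . . . . . . .
    . . . . . . . . . .
T4:
  2·area = 40
  edge (15, 4)→(2, 12): d=(-13,8) inclusive
  edge (2, 12)→(10, 4): d=(8,-8) inclusive
  edge (10, 4)→(15, 4): d=(5,0) inclusive
    (6,0)@(13, 1): e=[55,0,-15] → .  [on edge]
    (5,1)@(11, 3): e=[45,0,-5] → .  [on edge]
    (4,2)@(9, 5): e=[35,0,5] → X  [on edge]
    (5,2)@(11, 5): e=[19,16,5] → X
    (6,2)@(13, 5): e=[3,32,5] → X
    (7,2)@(15, 5): e=[-13,48,5] → .
    (3,3)@(7, 7): e=[25,0,15] → X  [on edge]
    (5,3)@(11, 7): e=[-7,32,15] → .
    (6,3)@(13, 7): e=[-23,48,15] → .
    (2,4)@(5, 9): e=[15,0,25] → X  [on edge]
    (3,4)@(7, 9): e=[-1,16,25] → .
    (4,4)@(9, 9): e=[-17,32,25] → .
    (1,5)@(3, 11): e=[5,0,35] → X  [on edge]
    (0,6)@(1, 13): e=[-5,0,45] → .  [on edge]
  covered (7 px):
    . . . . . . . . . .
    . . . . . . . . . .
    . . . . X X X . . .
    . . . X X . . . . .
    . . X . . . . . . .
    . X . . . . . . . .
    . . . . . . . . . .
    . . . . . . . . . .

Final: "outside"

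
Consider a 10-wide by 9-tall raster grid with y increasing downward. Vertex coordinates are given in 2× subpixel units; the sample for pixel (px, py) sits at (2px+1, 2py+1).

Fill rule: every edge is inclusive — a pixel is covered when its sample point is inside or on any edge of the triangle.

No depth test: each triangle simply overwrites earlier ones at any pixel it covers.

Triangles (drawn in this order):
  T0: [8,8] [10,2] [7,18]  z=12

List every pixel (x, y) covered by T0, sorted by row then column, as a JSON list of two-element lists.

T0:
  2·area = 14
  edge (8, 8)→(10, 2): d=(2,-6) inclusive
  edge (10, 2)→(7, 18): d=(-3,16) inclusive
  edge (7, 18)→(8, 8): d=(1,-10) inclusive
    (4,2)@(9, 5): e=[0,7,7] → X  [on edge]
    (5,2)@(11, 5): e=[12,-25,27] → .
    (4,3)@(9, 7): e=[4,1,9] → X
    (5,3)@(11, 7): e=[16,-31,29] → .
    (4,4)@(9, 9): e=[8,-5,11] → .
    (3,5)@(7, 11): e=[0,21,-7] → .  [on edge]
    (2,8)@(5, 17): e=[0,35,-21] → .  [on edge]
  covered (2 px):
    . . . . . . . . . .
    . . . . . . . . . .
    . . . . X . . . . .
    . . . . X . . . . .
    . . . . . . . . . .
    . . . . . . . . . .
    . . . . . . . . . .
    . . . . . . . . . .
    . . . . . . . . . .

Answer: [[4,2],[4,3]]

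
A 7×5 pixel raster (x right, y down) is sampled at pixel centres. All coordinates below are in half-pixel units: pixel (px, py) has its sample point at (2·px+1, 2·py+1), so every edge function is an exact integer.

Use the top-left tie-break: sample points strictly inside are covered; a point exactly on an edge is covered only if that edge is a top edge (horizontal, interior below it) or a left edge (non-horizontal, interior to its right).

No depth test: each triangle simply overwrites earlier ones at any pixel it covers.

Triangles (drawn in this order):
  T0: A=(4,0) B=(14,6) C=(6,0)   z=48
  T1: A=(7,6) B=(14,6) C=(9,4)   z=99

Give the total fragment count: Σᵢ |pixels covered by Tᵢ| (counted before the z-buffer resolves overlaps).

T0:
  2·area = 12  (B↔C swapped to make it positive)
  edge (4, 0)→(6, 0): d=(2,0) top-left  bias=+0
  edge (6, 0)→(14, 6): d=(8,6) right/bottom  bias=-1
  edge (14, 6)→(4, 0): d=(-10,-6) top-left  bias=+0
    (3,0)@(7, 1): e=[2,2,8] → X
    (4,0)@(9, 1): e=[2,-10,20] → .
    (3,1)@(7, 3): e=[6,18,-12] → .
    (4,1)@(9, 3): e=[6,6,0] → X  [on edge]
    (5,1)@(11, 3): e=[6,-6,12] → .
    (4,2)@(9, 5): e=[10,22,-20] → .
  covered (2 px):
    . . . X . . .
    . . . . X . .
    . . . . . . .
    . . . . . . .
    . . . . . . .
T1:
  2·area = 14  (B↔C swapped to make it positive)
  edge (7, 6)→(9, 4): d=(2,-2) top-left  bias=+0
  edge (9, 4)→(14, 6): d=(5,2) right/bottom  bias=-1
  edge (14, 6)→(7, 6): d=(-7,0) right/bottom  bias=-1
    (4,2)@(9, 5): e=[2,5,7] → X
    (5,2)@(11, 5): e=[6,1,7] → X
    (6,2)@(13, 5): e=[10,-3,7] → .
    (4,3)@(9, 7): e=[6,15,-7] → .
    (5,3)@(11, 7): e=[10,11,-7] → .
  covered (2 px):
    . . . . . . .
    . . . . . . .
    . . . . X X .
    . . . . . . .
    . . . . . . .

Answer: 4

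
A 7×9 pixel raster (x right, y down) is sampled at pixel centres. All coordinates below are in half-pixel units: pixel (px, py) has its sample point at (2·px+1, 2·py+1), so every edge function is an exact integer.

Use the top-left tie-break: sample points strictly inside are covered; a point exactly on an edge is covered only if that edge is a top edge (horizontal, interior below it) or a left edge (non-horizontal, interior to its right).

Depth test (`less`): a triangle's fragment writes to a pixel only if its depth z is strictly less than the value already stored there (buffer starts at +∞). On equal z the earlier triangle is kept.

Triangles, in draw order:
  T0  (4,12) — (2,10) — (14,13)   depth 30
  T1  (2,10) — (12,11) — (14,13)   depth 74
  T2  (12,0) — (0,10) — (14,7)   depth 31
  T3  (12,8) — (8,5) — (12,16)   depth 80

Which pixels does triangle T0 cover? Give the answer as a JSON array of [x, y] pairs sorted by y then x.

T0:
  2·area = 18
  edge (4, 12)→(2, 10): d=(-2,-2) top-left  bias=+0
  edge (2, 10)→(14, 13): d=(12,3) right/bottom  bias=-1
  edge (14, 13)→(4, 12): d=(-10,-1) top-left  bias=+0
    (0,4)@(1, 9): e=[0,-9,27] → ·  [on edge]
    (1,5)@(3, 11): e=[0,9,9] → █  [on edge]
    (2,5)@(5, 11): e=[4,3,11] → █
    (3,5)@(7, 11): e=[8,-3,13] → ·
    (1,6)@(3, 13): e=[-4,33,-11] → ·
    (2,6)@(5, 13): e=[0,27,-9] → ·  [on edge]
    (3,7)@(7, 15): e=[0,45,-27] → ·  [on edge]
    (4,8)@(9, 17): e=[0,63,-45] → ·  [on edge]
  covered (2 px):
    · · · · · · ·
    · · · · · · ·
    · · · · · · ·
    · · · · · · ·
    · · · · · · ·
    · █ █ · · · ·
    · · · · · · ·
    · · · · · · ·
    · · · · · · ·
T1:
  2·area = 18
  edge (2, 10)→(12, 11): d=(10,1) right/bottom  bias=-1
  edge (12, 11)→(14, 13): d=(2,2) right/bottom  bias=-1
  edge (14, 13)→(2, 10): d=(-12,-3) top-left  bias=+0
    (3,5)@(7, 11): e=[5,10,3] → █
    (4,5)@(9, 11): e=[3,6,9] → █
    (5,5)@(11, 11): e=[1,2,15] → █
    (6,5)@(13, 11): e=[-1,-2,21] → ·
    (3,6)@(7, 13): e=[25,14,-21] → ·
    (4,6)@(9, 13): e=[23,10,-15] → ·
    (5,6)@(11, 13): e=[21,6,-9] → ·
  covered (3 px):
    · · · · · · ·
    · · · · · · ·
    · · · · · · ·
    · · · · · · ·
    · · · · · · ·
    · · · █ █ █ ·
    · · · · · · ·
    · · · · · · ·
    · · · · · · ·
T2:
  2·area = 104  (B↔C swapped to make it positive)
  edge (12, 0)→(14, 7): d=(2,7) right/bottom  bias=-1
  edge (14, 7)→(0, 10): d=(-14,3) right/bottom  bias=-1
  edge (0, 10)→(12, 0): d=(12,-10) top-left  bias=+0
    (5,0)@(11, 1): e=[9,93,2] → █
    (6,0)@(13, 1): e=[-5,87,22] → ·
    (4,1)@(9, 3): e=[27,71,6] → █
    (6,1)@(13, 3): e=[-1,59,46] → ·
    (3,2)@(7, 5): e=[45,49,10] → █
    (6,2)@(13, 5): e=[3,31,70] → █
    (2,3)@(5, 7): e=[63,27,14] → █
    (1,4)@(3, 9): e=[81,5,18] → █
    (2,4)@(5, 9): e=[67,-1,38] → ·
    (3,4)@(7, 9): e=[53,-7,58] → ·
    (4,4)@(9, 9): e=[39,-13,78] → ·
    (5,4)@(11, 9): e=[25,-19,98] → ·
  covered (13 px):
    · · · · · █ ·
    · · · · █ █ ·
    · · · █ █ █ █
    · · █ █ █ █ █
    · █ · · · · ·
    · · · · · · ·
    · · · · · · ·
    · · · · · · ·
    · · · · · · ·
T3:
  2·area = 32  (B↔C swapped to make it positive)
  edge (12, 8)→(12, 16): d=(0,8) right/bottom  bias=-1
  edge (12, 16)→(8, 5): d=(-4,-11) top-left  bias=+0
  edge (8, 5)→(12, 8): d=(4,3) right/bottom  bias=-1
    (4,3)@(9, 7): e=[24,3,5] → █
    (5,3)@(11, 7): e=[8,25,-1] → ·
    (4,4)@(9, 9): e=[24,-5,13] → ·
    (5,4)@(11, 9): e=[8,17,7] → █
    (6,4)@(13, 9): e=[-8,39,1] → ·
    (5,5)@(11, 11): e=[8,9,15] → █
    (6,5)@(13, 11): e=[-8,31,9] → ·
    (5,6)@(11, 13): e=[8,1,23] → █
    (6,6)@(13, 13): e=[-8,23,17] → ·
    (5,7)@(11, 15): e=[8,-7,31] → ·
  covered (4 px):
    · · · · · · ·
    · · · · · · ·
    · · · · · · ·
    · · · · █ · ·
    · · · · · █ ·
    · · · · · █ ·
    · · · · · █ ·
    · · · · · · ·
    · · · · · · ·

Final: [[1,5],[2,5]]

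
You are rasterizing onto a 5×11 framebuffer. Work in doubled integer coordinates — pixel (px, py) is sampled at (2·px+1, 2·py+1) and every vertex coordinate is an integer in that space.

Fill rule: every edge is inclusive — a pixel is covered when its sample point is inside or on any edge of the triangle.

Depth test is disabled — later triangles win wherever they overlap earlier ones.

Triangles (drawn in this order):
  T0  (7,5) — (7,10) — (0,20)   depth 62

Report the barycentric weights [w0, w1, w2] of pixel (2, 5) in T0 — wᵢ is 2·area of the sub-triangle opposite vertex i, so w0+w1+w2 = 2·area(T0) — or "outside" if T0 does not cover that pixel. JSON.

T0:
  2·area = 35
  edge (7, 5)→(7, 10): d=(0,5) inclusive
  edge (7, 10)→(0, 20): d=(-7,10) inclusive
  edge (0, 20)→(7, 5): d=(7,-15) inclusive
    (3,0)@(7, 1): e=[0,63,-28] → ·  [on edge]
    (3,1)@(7, 3): e=[0,49,-14] → ·  [on edge]
    (3,2)@(7, 5): e=[0,35,0] → #  [on edge]
    (4,2)@(9, 5): e=[-10,15,30] → ·
    (3,3)@(7, 7): e=[0,21,14] → #  [on edge]
    (4,3)@(9, 7): e=[-10,1,44] → ·
    (3,4)@(7, 9): e=[0,7,28] → #  [on edge]
    (4,4)@(9, 9): e=[-10,-13,58] → ·
    (2,5)@(5, 11): e=[10,13,12] → #
    (3,5)@(7, 11): e=[0,-7,42] → ·  [on edge]
    (2,6)@(5, 13): e=[10,-1,26] → ·
    (3,6)@(7, 13): e=[0,-21,56] → ·  [on edge]
    (3,7)@(7, 15): e=[0,-35,70] → ·  [on edge]
    (3,8)@(7, 17): e=[0,-49,84] → ·  [on edge]
    (3,9)@(7, 19): e=[0,-63,98] → ·  [on edge]
    (3,10)@(7, 21): e=[0,-77,112] → ·  [on edge]
  covered (5 px):
    · · · · ·
    · · · · ·
    · · · # ·
    · · · # ·
    · · · # ·
    · · # · ·
    · · · · ·
    · # · · ·
    · · · · ·
    · · · · ·
    · · · · ·

Answer: [13,12,10]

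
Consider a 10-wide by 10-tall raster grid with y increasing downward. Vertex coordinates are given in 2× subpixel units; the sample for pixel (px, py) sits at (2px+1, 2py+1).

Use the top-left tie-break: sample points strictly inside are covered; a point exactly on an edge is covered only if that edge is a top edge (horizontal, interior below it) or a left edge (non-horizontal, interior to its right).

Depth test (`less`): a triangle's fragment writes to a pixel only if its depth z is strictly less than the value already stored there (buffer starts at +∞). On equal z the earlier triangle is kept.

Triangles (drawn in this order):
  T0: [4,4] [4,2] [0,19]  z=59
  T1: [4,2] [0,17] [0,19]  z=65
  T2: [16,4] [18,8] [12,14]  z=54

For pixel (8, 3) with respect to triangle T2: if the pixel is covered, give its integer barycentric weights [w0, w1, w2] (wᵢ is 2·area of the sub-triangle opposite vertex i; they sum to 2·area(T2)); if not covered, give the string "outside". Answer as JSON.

T0:
  2·area = 8  (B↔C swapped to make it positive)
  edge (4, 4)→(0, 19): d=(-4,15) right/bottom  bias=-1
  edge (0, 19)→(4, 2): d=(4,-17) top-left  bias=+0
  edge (4, 2)→(4, 4): d=(0,2) right/bottom  bias=-1
    (1,3)@(3, 7): e=[3,3,2] → #
    (2,3)@(5, 7): e=[-27,37,-2] → ·
    (1,4)@(3, 9): e=[-5,11,2] → ·
    (0,7)@(1, 15): e=[1,1,6] → #
    (1,7)@(3, 15): e=[-29,35,2] → ·
    (0,8)@(1, 17): e=[-7,9,6] → ·
  covered (2 px):
    · · · · · · · · · ·
    · · · · · · · · · ·
    · · · · · · · · · ·
    · # · · · · · · · ·
    · · · · · · · · · ·
    · · · · · · · · · ·
    · · · · · · · · · ·
    # · · · · · · · · ·
    · · · · · · · · · ·
    · · · · · · · · · ·
T1:
  2·area = 8  (B↔C swapped to make it positive)
  edge (4, 2)→(0, 19): d=(-4,17) right/bottom  bias=-1
  edge (0, 19)→(0, 17): d=(0,-2) top-left  bias=+0
  edge (0, 17)→(4, 2): d=(4,-15) top-left  bias=+0
  covered (0 px):
    · · · · · · · · · ·
    · · · · · · · · · ·
    · · · · · · · · · ·
    · · · · · · · · · ·
    · · · · · · · · · ·
    · · · · · · · · · ·
    · · · · · · · · · ·
    · · · · · · · · · ·
    · · · · · · · · · ·
    · · · · · · · · · ·
T2:
  2·area = 36
  edge (16, 4)→(18, 8): d=(2,4) right/bottom  bias=-1
  edge (18, 8)→(12, 14): d=(-6,6) right/bottom  bias=-1
  edge (12, 14)→(16, 4): d=(4,-10) top-left  bias=+0
    (7,3)@(15, 7): e=[10,24,2] → #
    (8,3)@(17, 7): e=[2,12,22] → #
    (9,3)@(19, 7): e=[-6,0,42] → ·  [on edge]
    (7,4)@(15, 9): e=[14,12,10] → #
    (8,4)@(17, 9): e=[6,0,30] → ·  [on edge]
    (7,5)@(15, 11): e=[18,0,18] → ·  [on edge]
    (6,6)@(13, 13): e=[30,0,6] → ·  [on edge]
    (5,7)@(11, 15): e=[42,0,-6] → ·  [on edge]
    (4,8)@(9, 17): e=[54,0,-18] → ·  [on edge]
    (3,9)@(7, 19): e=[66,0,-30] → ·  [on edge]
  covered (3 px):
    · · · · · · · · · ·
    · · · · · · · · · ·
    · · · · · · · · · ·
    · · · · · · · # # ·
    · · · · · · · # · ·
    · · · · · · · · · ·
    · · · · · · · · · ·
    · · · · · · · · · ·
    · · · · · · · · · ·
    · · · · · · · · · ·

Result: [12,22,2]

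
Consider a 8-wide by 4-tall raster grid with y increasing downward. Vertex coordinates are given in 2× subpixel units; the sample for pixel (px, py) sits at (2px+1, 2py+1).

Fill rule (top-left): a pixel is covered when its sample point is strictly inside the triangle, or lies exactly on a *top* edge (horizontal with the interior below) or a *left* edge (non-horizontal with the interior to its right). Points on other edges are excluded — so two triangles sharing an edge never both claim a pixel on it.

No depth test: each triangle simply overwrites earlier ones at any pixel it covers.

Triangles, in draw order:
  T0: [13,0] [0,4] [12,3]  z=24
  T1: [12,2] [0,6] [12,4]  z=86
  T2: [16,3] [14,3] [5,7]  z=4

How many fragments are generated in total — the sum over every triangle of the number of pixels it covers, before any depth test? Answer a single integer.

T0:
  2·area = 35  (B↔C swapped to make it positive)
  edge (13, 0)→(12, 3): d=(-1,3) right/bottom  bias=-1
  edge (12, 3)→(0, 4): d=(-12,1) right/bottom  bias=-1
  edge (0, 4)→(13, 0): d=(13,-4) top-left  bias=+0
    (5,0)@(11, 1): e=[5,25,5] → █
    (6,0)@(13, 1): e=[-1,23,13] → ·
    (2,1)@(5, 3): e=[21,7,7] → █
    (3,1)@(7, 3): e=[15,5,15] → █
    (4,1)@(9, 3): e=[9,3,23] → █
    (6,1)@(13, 3): e=[-3,-1,39] → ·
    (2,2)@(5, 5): e=[19,-17,33] → ·
    (3,2)@(7, 5): e=[13,-19,41] → ·
    (4,2)@(9, 5): e=[7,-21,49] → ·
    (5,2)@(11, 5): e=[1,-23,57] → ·
  covered (5 px):
    · · · · · █ · ·
    · · █ █ █ █ · ·
    · · · · · · · ·
    · · · · · · · ·
T1:
  2·area = 24  (B↔C swapped to make it positive)
  edge (12, 2)→(12, 4): d=(0,2) right/bottom  bias=-1
  edge (12, 4)→(0, 6): d=(-12,2) right/bottom  bias=-1
  edge (0, 6)→(12, 2): d=(12,-4) top-left  bias=+0
    (7,0)@(15, 1): e=[-6,30,0] → ·  [on edge]
    (4,1)@(9, 3): e=[6,18,0] → █  [on edge]
    (5,1)@(11, 3): e=[2,14,8] → █
    (6,1)@(13, 3): e=[-2,10,16] → ·
    (1,2)@(3, 5): e=[18,6,0] → █  [on edge]
    (2,2)@(5, 5): e=[14,2,8] → █
    (3,2)@(7, 5): e=[10,-2,16] → ·
    (4,2)@(9, 5): e=[6,-6,24] → ·
    (5,2)@(11, 5): e=[2,-10,32] → ·
    (1,3)@(3, 7): e=[18,-18,24] → ·
    (2,3)@(5, 7): e=[14,-22,32] → ·
  covered (4 px):
    · · · · · · · ·
    · · · · █ █ · ·
    · █ █ · · · · ·
    · · · · · · · ·
T2:
  2·area = 8  (B↔C swapped to make it positive)
  edge (16, 3)→(5, 7): d=(-11,4) right/bottom  bias=-1
  edge (5, 7)→(14, 3): d=(9,-4) top-left  bias=+0
  edge (14, 3)→(16, 3): d=(2,0) top-left  bias=+0
    (0,1)@(1, 3): e=[60,-52,0] → ·  [on edge]
    (1,1)@(3, 3): e=[52,-44,0] → ·  [on edge]
    (2,1)@(5, 3): e=[44,-36,0] → ·  [on edge]
    (3,1)@(7, 3): e=[36,-28,0] → ·  [on edge]
    (4,1)@(9, 3): e=[28,-20,0] → ·  [on edge]
    (5,1)@(11, 3): e=[20,-12,0] → ·  [on edge]
    (6,1)@(13, 3): e=[12,-4,0] → ·  [on edge]
    (7,1)@(15, 3): e=[4,4,0] → █  [on edge]
    (7,2)@(15, 5): e=[-18,22,4] → ·
    (2,3)@(5, 7): e=[0,0,8] → ·  [on edge]
  covered (1 px):
    · · · · · · · ·
    · · · · · · · █
    · · · · · · · ·
    · · · · · · · ·

Result: 10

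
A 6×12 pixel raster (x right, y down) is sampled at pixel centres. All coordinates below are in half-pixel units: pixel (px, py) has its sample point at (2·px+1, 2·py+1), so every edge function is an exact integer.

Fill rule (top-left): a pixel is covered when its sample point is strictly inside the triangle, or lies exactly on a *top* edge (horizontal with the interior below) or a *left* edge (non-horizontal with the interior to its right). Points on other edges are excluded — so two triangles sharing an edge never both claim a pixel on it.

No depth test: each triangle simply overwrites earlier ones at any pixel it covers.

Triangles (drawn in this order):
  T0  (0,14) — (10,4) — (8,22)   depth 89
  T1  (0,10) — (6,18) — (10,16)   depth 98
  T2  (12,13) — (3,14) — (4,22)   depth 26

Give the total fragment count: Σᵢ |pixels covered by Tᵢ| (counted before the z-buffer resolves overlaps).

T0:
  2·area = 160
  edge (0, 14)→(10, 4): d=(10,-10) top-left  bias=+0
  edge (10, 4)→(8, 22): d=(-2,18) right/bottom  bias=-1
  edge (8, 22)→(0, 14): d=(-8,-8) top-left  bias=+0
    (5,1)@(11, 3): e=[0,-16,176] → .  [on edge]
    (4,2)@(9, 5): e=[0,16,144] → X  [on edge]
    (5,2)@(11, 5): e=[20,-20,160] → .
    (3,3)@(7, 7): e=[0,48,112] → X  [on edge]
    (5,3)@(11, 7): e=[40,-24,144] → .
    (2,4)@(5, 9): e=[0,80,80] → X  [on edge]
    (5,4)@(11, 9): e=[60,-28,128] → .
    (1,5)@(3, 11): e=[0,112,48] → X  [on edge]
    (5,5)@(11, 11): e=[80,-32,112] → .
    (0,6)@(1, 13): e=[0,144,16] → X  [on edge]
    (4,6)@(9, 13): e=[80,0,80] → .  [on edge]
    (0,7)@(1, 15): e=[20,140,0] → X  [on edge]
    (1,8)@(3, 17): e=[60,100,0] → X  [on edge]
    (2,9)@(5, 19): e=[100,60,0] → X  [on edge]
    (3,10)@(7, 21): e=[140,20,0] → X  [on edge]
    (4,11)@(9, 23): e=[180,-20,0] → .  [on edge]
  covered (24 px):
    . . . . . .
    . . . . . .
    . . . . X .
    . . . X X .
    . . X X X .
    . X X X X .
    X X X X . .
    X X X X . .
    . X X X . .
    . . X X . .
    . . . X . .
    . . . . . .
T1:
  2·area = 44  (B↔C swapped to make it positive)
  edge (0, 10)→(10, 16): d=(10,6) right/bottom  bias=-1
  edge (10, 16)→(6, 18): d=(-4,2) right/bottom  bias=-1
  edge (6, 18)→(0, 10): d=(-6,-8) top-left  bias=+0
    (0,5)@(1, 11): e=[4,38,2] → X
    (1,5)@(3, 11): e=[-8,34,18] → .
    (0,6)@(1, 13): e=[24,30,-10] → .
    (1,6)@(3, 13): e=[12,26,6] → X
    (2,6)@(5, 13): e=[0,22,22] → .  [on edge]
    (1,7)@(3, 15): e=[32,18,-6] → .
    (2,7)@(5, 15): e=[20,14,10] → X
    (3,7)@(7, 15): e=[8,10,26] → X
    (4,7)@(9, 15): e=[-4,6,42] → .
    (2,8)@(5, 17): e=[40,6,-2] → .
    (3,8)@(7, 17): e=[28,2,14] → X
    (4,8)@(9, 17): e=[16,-2,30] → .
  covered (5 px):
    . . . . . .
    . . . . . .
    . . . . . .
    . . . . . .
    . . . . . .
    X . . . . .
    . X . . . .
    . . X X . .
    . . . X . .
    . . . . . .
    . . . . . .
    . . . . . .
T2:
  2·area = 73  (B↔C swapped to make it positive)
  edge (12, 13)→(4, 22): d=(-8,9) right/bottom  bias=-1
  edge (4, 22)→(3, 14): d=(-1,-8) top-left  bias=+0
  edge (3, 14)→(12, 13): d=(9,-1) top-left  bias=+0
    (2,7)@(5, 15): e=[47,15,11] → X
    (3,7)@(7, 15): e=[29,31,13] → X
    (4,7)@(9, 15): e=[11,47,15] → X
    (5,7)@(11, 15): e=[-7,63,17] → .
    (2,8)@(5, 17): e=[31,13,29] → X
    (4,8)@(9, 17): e=[-5,45,33] → .
    (2,9)@(5, 19): e=[15,11,47] → X
    (3,9)@(7, 19): e=[-3,27,49] → .
    (2,10)@(5, 21): e=[-1,9,65] → .
  covered (6 px):
    . . . . . .
    . . . . . .
    . . . . . .
    . . . . . .
    . . . . . .
    . . . . . .
    . . . . . .
    . . X X X .
    . . X X . .
    . . X . . .
    . . . . . .
    . . . . . .

Final: 35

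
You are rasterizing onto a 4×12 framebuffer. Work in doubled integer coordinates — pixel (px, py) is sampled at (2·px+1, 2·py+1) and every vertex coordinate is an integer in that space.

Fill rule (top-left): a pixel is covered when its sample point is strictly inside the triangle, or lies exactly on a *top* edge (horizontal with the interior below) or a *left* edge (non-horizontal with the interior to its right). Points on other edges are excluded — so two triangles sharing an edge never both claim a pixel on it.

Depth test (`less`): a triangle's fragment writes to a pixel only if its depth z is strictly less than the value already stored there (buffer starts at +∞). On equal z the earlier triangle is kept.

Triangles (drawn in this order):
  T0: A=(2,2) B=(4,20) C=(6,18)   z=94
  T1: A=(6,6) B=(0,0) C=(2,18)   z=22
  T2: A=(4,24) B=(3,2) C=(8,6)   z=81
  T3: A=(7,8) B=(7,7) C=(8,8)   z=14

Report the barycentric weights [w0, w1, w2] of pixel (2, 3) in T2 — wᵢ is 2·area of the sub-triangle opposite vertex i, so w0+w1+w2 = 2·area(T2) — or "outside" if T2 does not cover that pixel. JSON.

T0:
  2·area = 40  (B↔C swapped to make it positive)
  edge (2, 2)→(6, 18): d=(4,16) right/bottom  bias=-1
  edge (6, 18)→(4, 20): d=(-2,2) right/bottom  bias=-1
  edge (4, 20)→(2, 2): d=(-2,-18) top-left  bias=+0
    (1,3)@(3, 7): e=[4,28,8] → X
    (2,3)@(5, 7): e=[-28,24,44] → .
    (1,4)@(3, 9): e=[12,24,4] → X
    (2,4)@(5, 9): e=[-20,20,40] → .
    (1,5)@(3, 11): e=[20,20,0] → X  [on edge]
    (2,5)@(5, 11): e=[-12,16,36] → .
    (1,6)@(3, 13): e=[28,16,-4] → .
    (2,7)@(5, 15): e=[4,8,28] → X
    (3,7)@(7, 15): e=[-28,4,64] → .
    (2,8)@(5, 17): e=[12,4,24] → X
    (3,8)@(7, 17): e=[-20,0,60] → .  [on edge]
    (2,9)@(5, 19): e=[20,0,20] → .  [on edge]
    (1,10)@(3, 21): e=[60,0,-20] → .  [on edge]
    (0,11)@(1, 23): e=[100,0,-60] → .  [on edge]
  covered (5 px):
    . . . .
    . . . .
    . . . .
    . X . .
    . X . .
    . X . .
    . . . .
    . . X .
    . . X .
    . . . .
    . . . .
    . . . .
T1:
  2·area = 96  (B↔C swapped to make it positive)
  edge (6, 6)→(2, 18): d=(-4,12) right/bottom  bias=-1
  edge (2, 18)→(0, 0): d=(-2,-18) top-left  bias=+0
  edge (0, 0)→(6, 6): d=(6,6) right/bottom  bias=-1
    (0,0)@(1, 1): e=[80,16,0] → .  [on edge]
    (0,1)@(1, 3): e=[72,12,12] → X
    (1,1)@(3, 3): e=[48,48,0] → .  [on edge]
    (3,1)@(7, 3): e=[0,120,-24] → .  [on edge]
    (0,2)@(1, 5): e=[64,8,24] → X
    (1,2)@(3, 5): e=[40,44,12] → X
    (2,2)@(5, 5): e=[16,80,0] → .  [on edge]
    (0,3)@(1, 7): e=[56,4,36] → X
    (2,3)@(5, 7): e=[8,76,12] → X
    (3,3)@(7, 7): e=[-16,112,0] → .  [on edge]
    (0,4)@(1, 9): e=[48,0,48] → X  [on edge]
    (2,4)@(5, 9): e=[0,72,24] → .  [on edge]
    (1,7)@(3, 15): e=[0,24,72] → .  [on edge]
    (0,10)@(1, 21): e=[0,-24,120] → .  [on edge]
  covered (10 px):
    . . . .
    X . . .
    X X . .
    X X X .
    X X . .
    . X . .
    . X . .
    . . . .
    . . . .
    . . . .
    . . . .
    . . . .
T2:
  2·area = 106
  edge (4, 24)→(3, 2): d=(-1,-22) top-left  bias=+0
  edge (3, 2)→(8, 6): d=(5,4) right/bottom  bias=-1
  edge (8, 6)→(4, 24): d=(-4,18) right/bottom  bias=-1
    (2,2)@(5, 5): e=[41,7,58] → X
    (3,2)@(7, 5): e=[85,-1,22] → .
    (2,3)@(5, 7): e=[39,17,50] → X
    (3,3)@(7, 7): e=[83,9,14] → X
    (2,4)@(5, 9): e=[37,27,42] → X
    (2,5)@(5, 11): e=[35,37,34] → X
    (3,5)@(7, 11): e=[79,29,-2] → .
    (2,6)@(5, 13): e=[33,47,26] → X
    (3,6)@(7, 13): e=[77,39,-10] → .
    (2,7)@(5, 15): e=[31,57,18] → X
    (3,7)@(7, 15): e=[75,49,-18] → .
    (2,8)@(5, 17): e=[29,67,10] → X
  covered (10 px):
    . . . .
    . . . .
    . . X .
    . . X X
    . . X X
    . . X .
    . . X .
    . . X .
    . . X .
    . . X .
    . . . .
    . . . .
T3:
  2·area = 1
  edge (7, 8)→(7, 7): d=(0,-1) top-left  bias=+0
  edge (7, 7)→(8, 8): d=(1,1) right/bottom  bias=-1
  edge (8, 8)→(7, 8): d=(-1,0) right/bottom  bias=-1
    (0,0)@(1, 1): e=[-6,0,7] → .  [on edge]
    (3,0)@(7, 1): e=[0,-6,7] → .  [on edge]
    (1,1)@(3, 3): e=[-4,0,5] → .  [on edge]
    (3,1)@(7, 3): e=[0,-4,5] → .  [on edge]
    (2,2)@(5, 5): e=[-2,0,3] → .  [on edge]
    (3,2)@(7, 5): e=[0,-2,3] → .  [on edge]
    (3,3)@(7, 7): e=[0,0,1] → .  [on edge]
    (3,4)@(7, 9): e=[0,2,-1] → .  [on edge]
    (3,5)@(7, 11): e=[0,4,-3] → .  [on edge]
    (3,6)@(7, 13): e=[0,6,-5] → .  [on edge]
    (3,7)@(7, 15): e=[0,8,-7] → .  [on edge]
    (3,8)@(7, 17): e=[0,10,-9] → .  [on edge]
    (3,9)@(7, 19): e=[0,12,-11] → .  [on edge]
    (3,10)@(7, 21): e=[0,14,-13] → .  [on edge]
    (3,11)@(7, 23): e=[0,16,-15] → .  [on edge]
  covered (0 px):
    . . . .
    . . . .
    . . . .
    . . . .
    . . . .
    . . . .
    . . . .
    . . . .
    . . . .
    . . . .
    . . . .
    . . . .

Final: [17,50,39]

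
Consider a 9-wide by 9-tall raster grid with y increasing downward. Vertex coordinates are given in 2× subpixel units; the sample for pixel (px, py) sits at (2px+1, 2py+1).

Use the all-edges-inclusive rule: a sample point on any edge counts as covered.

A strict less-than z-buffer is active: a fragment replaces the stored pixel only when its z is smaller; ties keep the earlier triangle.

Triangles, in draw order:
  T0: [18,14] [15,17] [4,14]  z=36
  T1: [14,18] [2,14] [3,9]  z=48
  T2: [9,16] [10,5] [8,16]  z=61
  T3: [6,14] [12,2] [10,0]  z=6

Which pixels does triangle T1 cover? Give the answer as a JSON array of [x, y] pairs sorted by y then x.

T0:
  2·area = 42
  edge (18, 14)→(15, 17): d=(-3,3) inclusive
  edge (15, 17)→(4, 14): d=(-11,-3) inclusive
  edge (4, 14)→(18, 14): d=(14,0) inclusive
    (4,7)@(9, 15): e=[24,4,14] → █
    (5,7)@(11, 15): e=[18,10,14] → █
    (6,7)@(13, 15): e=[12,16,14] → █
    (7,7)@(15, 15): e=[6,22,14] → █
    (8,7)@(17, 15): e=[0,28,14] → █  [on edge]
    (4,8)@(9, 17): e=[18,-18,42] → ·
    (5,8)@(11, 17): e=[12,-12,42] → ·
    (6,8)@(13, 17): e=[6,-6,42] → ·
    (7,8)@(15, 17): e=[0,0,42] → █  [on edge]
    (8,8)@(17, 17): e=[-6,6,42] → ·
  covered (6 px):
    · · · · · · · · ·
    · · · · · · · · ·
    · · · · · · · · ·
    · · · · · · · · ·
    · · · · · · · · ·
    · · · · · · · · ·
    · · · · · · · · ·
    · · · · █ █ █ █ █
    · · · · · · · █ ·
T1:
  2·area = 64
  edge (14, 18)→(2, 14): d=(-12,-4) inclusive
  edge (2, 14)→(3, 9): d=(1,-5) inclusive
  edge (3, 9)→(14, 18): d=(11,9) inclusive
    (1,4)@(3, 9): e=[64,0,0] → █  [on edge]
    (2,4)@(5, 9): e=[72,10,-18] → ·
    (1,5)@(3, 11): e=[40,2,22] → █
    (2,5)@(5, 11): e=[48,12,4] → █
    (3,5)@(7, 11): e=[56,22,-14] → ·
    (1,6)@(3, 13): e=[16,4,44] → █
    (3,6)@(7, 13): e=[32,24,8] → █
    (4,6)@(9, 13): e=[40,34,-10] → ·
    (1,7)@(3, 15): e=[-8,6,66] → ·
    (2,7)@(5, 15): e=[0,16,48] → █  [on edge]
    (4,7)@(9, 15): e=[16,36,12] → █
    (5,7)@(11, 15): e=[24,46,-6] → ·
    (5,8)@(11, 17): e=[0,48,16] → █  [on edge]
  covered (10 px):
    · · · · · · · · ·
    · · · · · · · · ·
    · · · · · · · · ·
    · · · · · · · · ·
    · █ · · · · · · ·
    · █ █ · · · · · ·
    · █ █ █ · · · · ·
    · · █ █ █ · · · ·
    · · · · · █ · · ·
T2:
  2·area = 11  (B↔C swapped to make it positive)
  edge (9, 16)→(8, 16): d=(-1,0) inclusive
  edge (8, 16)→(10, 5): d=(2,-11) inclusive
  edge (10, 5)→(9, 16): d=(-1,11) inclusive
    (4,5)@(9, 11): e=[5,1,5] → █
    (5,5)@(11, 11): e=[5,23,-17] → ·
    (4,6)@(9, 13): e=[3,5,3] → █
    (5,6)@(11, 13): e=[3,27,-19] → ·
    (4,7)@(9, 15): e=[1,9,1] → █
    (5,7)@(11, 15): e=[1,31,-21] → ·
    (4,8)@(9, 17): e=[-1,13,-1] → ·
  covered (3 px):
    · · · · · · · · ·
    · · · · · · · · ·
    · · · · · · · · ·
    · · · · · · · · ·
    · · · · · · · · ·
    · · · · █ · · · ·
    · · · · █ · · · ·
    · · · · █ · · · ·
    · · · · · · · · ·
T3:
  2·area = 36  (B↔C swapped to make it positive)
  edge (6, 14)→(10, 0): d=(4,-14) inclusive
  edge (10, 0)→(12, 2): d=(2,2) inclusive
  edge (12, 2)→(6, 14): d=(-6,12) inclusive
    (5,0)@(11, 1): e=[18,0,18] → █  [on edge]
    (6,0)@(13, 1): e=[46,-4,-6] → ·
    (5,1)@(11, 3): e=[26,4,6] → █
    (6,1)@(13, 3): e=[54,0,-18] → ·  [on edge]
    (4,2)@(9, 5): e=[6,12,18] → █
    (5,2)@(11, 5): e=[34,8,-6] → ·
    (7,2)@(15, 5): e=[90,0,-54] → ·  [on edge]
    (4,3)@(9, 7): e=[14,16,6] → █
    (5,3)@(11, 7): e=[42,12,-18] → ·
    (8,3)@(17, 7): e=[126,0,-90] → ·  [on edge]
    (4,4)@(9, 9): e=[22,20,-6] → ·
    (3,5)@(7, 11): e=[2,28,6] → █
  covered (5 px):
    · · · · · █ · · ·
    · · · · · █ · · ·
    · · · · █ · · · ·
    · · · · █ · · · ·
    · · · · · · · · ·
    · · · █ · · · · ·
    · · · · · · · · ·
    · · · · · · · · ·
    · · · · · · · · ·

Final: [[1,4],[1,5],[2,5],[1,6],[2,6],[3,6],[2,7],[3,7],[4,7],[5,8]]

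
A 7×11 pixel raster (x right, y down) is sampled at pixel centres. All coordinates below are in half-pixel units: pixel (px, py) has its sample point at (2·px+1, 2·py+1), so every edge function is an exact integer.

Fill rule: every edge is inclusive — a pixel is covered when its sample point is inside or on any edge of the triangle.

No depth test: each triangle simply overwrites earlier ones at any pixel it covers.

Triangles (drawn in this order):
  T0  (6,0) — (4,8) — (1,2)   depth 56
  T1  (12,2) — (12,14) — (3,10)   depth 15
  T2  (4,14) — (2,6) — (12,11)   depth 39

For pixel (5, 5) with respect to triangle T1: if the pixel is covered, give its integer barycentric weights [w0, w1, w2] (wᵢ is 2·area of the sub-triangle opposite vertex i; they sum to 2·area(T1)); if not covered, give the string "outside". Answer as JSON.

T0:
  2·area = 36
  edge (6, 0)→(4, 8): d=(-2,8) inclusive
  edge (4, 8)→(1, 2): d=(-3,-6) inclusive
  edge (1, 2)→(6, 0): d=(5,-2) inclusive
    (2,0)@(5, 1): e=[6,27,3] → █
    (3,0)@(7, 1): e=[-10,39,7] → ·
    (1,1)@(3, 3): e=[18,9,9] → █
    (3,1)@(7, 3): e=[-14,33,17] → ·
    (1,2)@(3, 5): e=[14,3,19] → █
    (2,2)@(5, 5): e=[-2,15,23] → ·
    (1,3)@(3, 7): e=[10,-3,29] → ·
  covered (4 px):
    · · █ · · · ·
    · █ █ · · · ·
    · █ · · · · ·
    · · · · · · ·
    · · · · · · ·
    · · · · · · ·
    · · · · · · ·
    · · · · · · ·
    · · · · · · ·
    · · · · · · ·
    · · · · · · ·
T1:
  2·area = 108
  edge (12, 2)→(12, 14): d=(0,12) inclusive
  edge (12, 14)→(3, 10): d=(-9,-4) inclusive
  edge (3, 10)→(12, 2): d=(9,-8) inclusive
    (5,1)@(11, 3): e=[12,95,1] → █
    (6,1)@(13, 3): e=[-12,103,17] → ·
    (4,2)@(9, 5): e=[36,69,3] → █
    (6,2)@(13, 5): e=[-12,85,35] → ·
    (3,3)@(7, 7): e=[60,43,5] → █
    (6,3)@(13, 7): e=[-12,67,53] → ·
    (2,4)@(5, 9): e=[84,17,7] → █
    (6,4)@(13, 9): e=[-12,49,71] → ·
    (2,5)@(5, 11): e=[84,-1,25] → ·
    (3,5)@(7, 11): e=[60,7,41] → █
    (6,5)@(13, 11): e=[-12,31,89] → ·
    (3,6)@(7, 13): e=[60,-11,59] → ·
  covered (14 px):
    · · · · · · ·
    · · · · · █ ·
    · · · · █ █ ·
    · · · █ █ █ ·
    · · █ █ █ █ ·
    · · · █ █ █ ·
    · · · · · █ ·
    · · · · · · ·
    · · · · · · ·
    · · · · · · ·
    · · · · · · ·
T2:
  2·area = 70
  edge (4, 14)→(2, 6): d=(-2,-8) inclusive
  edge (2, 6)→(12, 11): d=(10,5) inclusive
  edge (12, 11)→(4, 14): d=(-8,3) inclusive
    (1,3)@(3, 7): e=[6,5,59] → █
    (2,3)@(5, 7): e=[22,-5,53] → ·
    (1,4)@(3, 9): e=[2,25,43] → █
    (2,4)@(5, 9): e=[18,15,37] → █
    (3,4)@(7, 9): e=[34,5,31] → █
    (4,4)@(9, 9): e=[50,-5,25] → ·
    (1,5)@(3, 11): e=[-2,45,27] → ·
    (2,5)@(5, 11): e=[14,35,21] → █
    (4,5)@(9, 11): e=[46,15,9] → █
    (5,5)@(11, 11): e=[62,5,3] → █
    (6,5)@(13, 11): e=[78,-5,-3] → ·
    (2,6)@(5, 13): e=[10,55,5] → █
  covered (9 px):
    · · · · · · ·
    · · · · · · ·
    · · · · · · ·
    · █ · · · · ·
    · █ █ █ · · ·
    · · █ █ █ █ ·
    · · █ · · · ·
    · · · · · · ·
    · · · · · · ·
    · · · · · · ·
    · · · · · · ·

Answer: [23,73,12]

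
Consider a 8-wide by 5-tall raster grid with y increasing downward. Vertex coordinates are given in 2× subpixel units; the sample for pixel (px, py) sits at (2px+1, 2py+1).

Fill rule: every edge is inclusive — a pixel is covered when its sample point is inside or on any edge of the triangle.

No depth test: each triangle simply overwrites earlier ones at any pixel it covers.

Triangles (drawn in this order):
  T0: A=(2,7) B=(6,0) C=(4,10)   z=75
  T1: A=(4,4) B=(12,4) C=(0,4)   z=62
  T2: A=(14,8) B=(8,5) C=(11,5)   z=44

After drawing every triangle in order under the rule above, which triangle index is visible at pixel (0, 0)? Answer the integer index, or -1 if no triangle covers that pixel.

T0:
  2·area = 26
  edge (2, 7)→(6, 0): d=(4,-7) inclusive
  edge (6, 0)→(4, 10): d=(-2,10) inclusive
  edge (4, 10)→(2, 7): d=(-2,-3) inclusive
    (2,1)@(5, 3): e=[5,4,17] → #
    (3,1)@(7, 3): e=[19,-16,23] → ·
    (2,2)@(5, 5): e=[13,0,13] → #  [on edge]
    (3,2)@(7, 5): e=[27,-20,19] → ·
    (1,3)@(3, 7): e=[7,16,3] → #
    (2,3)@(5, 7): e=[21,-4,9] → ·
    (1,4)@(3, 9): e=[15,12,-1] → ·
  covered (3 px):
    · · · · · · · ·
    · · # · · · · ·
    · · # · · · · ·
    · # · · · · · ·
    · · · · · · · ·
T1:
  degenerate (2·area = 0) — covers nothing
T2:
  2·area = 9
  edge (14, 8)→(8, 5): d=(-6,-3) inclusive
  edge (8, 5)→(11, 5): d=(3,0) inclusive
  edge (11, 5)→(14, 8): d=(3,3) inclusive
    (3,0)@(7, 1): e=[21,-12,0] → ·  [on edge]
    (4,1)@(9, 3): e=[15,-6,0] → ·  [on edge]
    (0,2)@(1, 5): e=[-21,0,30] → ·  [on edge]
    (1,2)@(3, 5): e=[-15,0,24] → ·  [on edge]
    (2,2)@(5, 5): e=[-9,0,18] → ·  [on edge]
    (3,2)@(7, 5): e=[-3,0,12] → ·  [on edge]
    (4,2)@(9, 5): e=[3,0,6] → #  [on edge]
    (5,2)@(11, 5): e=[9,0,0] → #  [on edge]
    (6,2)@(13, 5): e=[15,0,-6] → ·  [on edge]
    (7,2)@(15, 5): e=[21,0,-12] → ·  [on edge]
    (4,3)@(9, 7): e=[-9,6,12] → ·
    (5,3)@(11, 7): e=[-3,6,6] → ·
    (6,3)@(13, 7): e=[3,6,0] → #  [on edge]
    (7,4)@(15, 9): e=[-3,12,0] → ·  [on edge]
  covered (3 px):
    · · · · · · · ·
    · · · · · · · ·
    · · · · # # · ·
    · · · · · · # ·
    · · · · · · · ·

Z-buffer (winner per pixel, '.' = empty):
  . . . . . . . .
  . . 0 . . . . .
  . . 0 . 2 2 . .
  . 0 . . . . 2 .
  . . . . . . . .

Result: -1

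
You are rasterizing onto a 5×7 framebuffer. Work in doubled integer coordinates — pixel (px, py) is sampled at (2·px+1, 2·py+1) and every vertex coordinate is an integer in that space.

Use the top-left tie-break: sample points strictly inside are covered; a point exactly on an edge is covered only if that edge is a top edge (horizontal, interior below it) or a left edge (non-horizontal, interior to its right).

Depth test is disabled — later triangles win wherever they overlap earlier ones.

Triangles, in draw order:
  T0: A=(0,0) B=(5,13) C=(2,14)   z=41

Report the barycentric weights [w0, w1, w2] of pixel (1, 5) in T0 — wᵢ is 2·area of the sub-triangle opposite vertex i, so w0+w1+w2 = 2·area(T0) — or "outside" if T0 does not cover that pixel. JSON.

T0:
  2·area = 44
  edge (0, 0)→(5, 13): d=(5,13) right/bottom  bias=-1
  edge (5, 13)→(2, 14): d=(-3,1) right/bottom  bias=-1
  edge (2, 14)→(0, 0): d=(-2,-14) top-left  bias=+0
    (0,1)@(1, 3): e=[2,34,8] → █
    (1,1)@(3, 3): e=[-24,32,36] → ·
    (0,2)@(1, 5): e=[12,28,4] → █
    (1,2)@(3, 5): e=[-14,26,32] → ·
    (0,3)@(1, 7): e=[22,22,0] → █  [on edge]
    (1,3)@(3, 7): e=[-4,20,28] → ·
    (0,4)@(1, 9): e=[32,16,-4] → ·
    (1,4)@(3, 9): e=[6,14,24] → █
    (2,4)@(5, 9): e=[-20,12,52] → ·
    (1,5)@(3, 11): e=[16,8,20] → █
    (2,5)@(5, 11): e=[-10,6,48] → ·
    (1,6)@(3, 13): e=[26,2,16] → █
    (2,6)@(5, 13): e=[0,0,44] → ·  [on edge]
  covered (6 px):
    · · · · ·
    █ · · · ·
    █ · · · ·
    █ · · · ·
    · █ · · ·
    · █ · · ·
    · █ · · ·

Final: [8,20,16]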